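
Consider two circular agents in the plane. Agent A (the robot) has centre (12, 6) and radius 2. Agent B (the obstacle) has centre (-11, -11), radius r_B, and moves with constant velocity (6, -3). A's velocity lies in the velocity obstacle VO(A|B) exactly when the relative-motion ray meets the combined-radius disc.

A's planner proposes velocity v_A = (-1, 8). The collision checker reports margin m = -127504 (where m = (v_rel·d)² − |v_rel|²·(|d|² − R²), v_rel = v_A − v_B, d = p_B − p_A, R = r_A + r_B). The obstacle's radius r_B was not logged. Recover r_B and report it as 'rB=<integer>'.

m = -127504
d = (-23, -17);  v_rel = (-7, 11),  |v_rel|² = 170
v_rel×d = (-7)·(-17) − (11)·(-23) = 372
since m = R²·170 − 372²:  R² = (138384 + -127504) / 170 = 64
R = √64 = 8  ⇒  r_B = 8 − 2 = 6

rB=6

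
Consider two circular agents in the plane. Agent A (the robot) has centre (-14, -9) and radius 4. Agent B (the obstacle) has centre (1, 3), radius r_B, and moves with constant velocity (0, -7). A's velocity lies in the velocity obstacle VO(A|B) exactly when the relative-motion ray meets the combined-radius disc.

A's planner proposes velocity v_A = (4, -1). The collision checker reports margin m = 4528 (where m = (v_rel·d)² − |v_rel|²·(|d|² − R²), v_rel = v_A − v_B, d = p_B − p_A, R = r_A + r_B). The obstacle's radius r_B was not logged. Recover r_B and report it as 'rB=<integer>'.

m = 4528
d = (15, 12);  v_rel = (4, 6),  |v_rel|² = 52
v_rel×d = (4)·(12) − (6)·(15) = -42
since m = R²·52 − (-42)²:  R² = (1764 + 4528) / 52 = 121
R = √121 = 11  ⇒  r_B = 11 − 4 = 7

rB=7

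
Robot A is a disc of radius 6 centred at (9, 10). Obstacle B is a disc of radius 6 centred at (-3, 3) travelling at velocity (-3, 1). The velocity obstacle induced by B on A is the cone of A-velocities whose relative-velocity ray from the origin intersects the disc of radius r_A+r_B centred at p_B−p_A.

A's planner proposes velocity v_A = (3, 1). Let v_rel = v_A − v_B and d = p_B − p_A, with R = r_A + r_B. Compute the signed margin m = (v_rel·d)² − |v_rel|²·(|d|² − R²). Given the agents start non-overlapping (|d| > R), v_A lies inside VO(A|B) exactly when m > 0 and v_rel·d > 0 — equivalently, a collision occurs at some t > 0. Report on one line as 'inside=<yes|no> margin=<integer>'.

d = (-12, -7),  |d|² = 193;  R = 6+6 = 12,  c = 193−12² = 49
v_rel = (6, 0),  |v_rel|² = 36;  v_rel·d = (6)·(-12) + (0)·(-7) = -72
36·t² + 144·t + 49 = 0  ⇒  m = (-72)² − 36·49 = 3420
m = 3420 > 0,  v_rel·d = -72 < 0  ⇒  outside

inside=no margin=3420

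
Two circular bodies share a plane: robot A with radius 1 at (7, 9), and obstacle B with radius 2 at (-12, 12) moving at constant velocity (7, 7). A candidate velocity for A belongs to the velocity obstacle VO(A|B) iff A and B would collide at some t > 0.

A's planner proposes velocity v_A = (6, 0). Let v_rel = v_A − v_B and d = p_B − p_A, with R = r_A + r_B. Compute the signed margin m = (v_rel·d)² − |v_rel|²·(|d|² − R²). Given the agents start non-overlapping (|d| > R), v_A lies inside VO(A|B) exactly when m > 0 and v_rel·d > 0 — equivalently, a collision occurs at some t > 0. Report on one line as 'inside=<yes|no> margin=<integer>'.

d = (-19, 3),  |d|² = 370;  R = 1+2 = 3,  c = 370−3² = 361
v_rel = (-1, -7),  |v_rel|² = 50;  v_rel·d = (-1)·(-19) + (-7)·(3) = -2
50·t² + 4·t + 361 = 0  ⇒  m = (-2)² − 50·361 = -18046
m = -18046 < 0,  v_rel·d = -2 < 0  ⇒  outside

inside=no margin=-18046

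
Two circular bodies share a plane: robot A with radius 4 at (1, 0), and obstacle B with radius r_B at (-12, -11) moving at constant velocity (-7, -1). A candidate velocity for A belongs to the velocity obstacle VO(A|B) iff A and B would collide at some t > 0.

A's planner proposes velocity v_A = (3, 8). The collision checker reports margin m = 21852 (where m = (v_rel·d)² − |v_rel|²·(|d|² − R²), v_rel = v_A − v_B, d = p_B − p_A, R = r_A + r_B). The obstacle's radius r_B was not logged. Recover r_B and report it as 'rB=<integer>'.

m = 21852
d = (-13, -11);  v_rel = (10, 9),  |v_rel|² = 181
v_rel×d = (10)·(-11) − (9)·(-13) = 7
since m = R²·181 − 7²:  R² = (49 + 21852) / 181 = 121
R = √121 = 11  ⇒  r_B = 11 − 4 = 7

rB=7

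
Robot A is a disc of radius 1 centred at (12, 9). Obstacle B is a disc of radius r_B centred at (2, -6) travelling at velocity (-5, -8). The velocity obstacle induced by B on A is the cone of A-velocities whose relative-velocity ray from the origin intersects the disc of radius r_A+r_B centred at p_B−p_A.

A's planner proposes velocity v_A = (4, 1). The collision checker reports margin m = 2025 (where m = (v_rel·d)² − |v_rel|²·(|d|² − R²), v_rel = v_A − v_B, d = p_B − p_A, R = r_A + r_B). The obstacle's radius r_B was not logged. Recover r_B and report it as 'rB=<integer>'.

m = 2025
d = (-10, -15);  v_rel = (9, 9),  |v_rel|² = 162
v_rel×d = (9)·(-15) − (9)·(-10) = -45
since m = R²·162 − (-45)²:  R² = (2025 + 2025) / 162 = 25
R = √25 = 5  ⇒  r_B = 5 − 1 = 4

rB=4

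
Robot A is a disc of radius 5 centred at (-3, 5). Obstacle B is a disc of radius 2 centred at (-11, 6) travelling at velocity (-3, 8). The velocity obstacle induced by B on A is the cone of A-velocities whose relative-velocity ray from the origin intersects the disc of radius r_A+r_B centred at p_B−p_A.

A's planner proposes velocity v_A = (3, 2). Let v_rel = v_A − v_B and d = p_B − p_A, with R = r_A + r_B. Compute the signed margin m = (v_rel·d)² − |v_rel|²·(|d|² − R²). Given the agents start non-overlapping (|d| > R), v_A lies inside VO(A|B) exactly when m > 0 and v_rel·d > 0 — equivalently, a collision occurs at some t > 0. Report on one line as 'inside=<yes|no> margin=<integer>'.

d = (-8, 1),  |d|² = 65;  R = 5+2 = 7,  c = 65−7² = 16
v_rel = (6, -6),  |v_rel|² = 72;  v_rel·d = (6)·(-8) + (-6)·(1) = -54
72·t² + 108·t + 16 = 0  ⇒  m = (-54)² − 72·16 = 1764
m = 1764 > 0,  v_rel·d = -54 < 0  ⇒  outside

inside=no margin=1764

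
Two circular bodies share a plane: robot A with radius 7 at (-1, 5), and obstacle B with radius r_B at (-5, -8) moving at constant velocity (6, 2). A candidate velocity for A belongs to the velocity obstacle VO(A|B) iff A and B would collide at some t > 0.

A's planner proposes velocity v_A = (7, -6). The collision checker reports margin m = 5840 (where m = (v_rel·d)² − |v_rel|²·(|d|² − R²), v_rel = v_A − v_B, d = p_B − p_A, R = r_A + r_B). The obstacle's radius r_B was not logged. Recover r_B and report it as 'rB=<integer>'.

m = 5840
d = (-4, -13);  v_rel = (1, -8),  |v_rel|² = 65
v_rel×d = (1)·(-13) − (-8)·(-4) = -45
since m = R²·65 − (-45)²:  R² = (2025 + 5840) / 65 = 121
R = √121 = 11  ⇒  r_B = 11 − 7 = 4

rB=4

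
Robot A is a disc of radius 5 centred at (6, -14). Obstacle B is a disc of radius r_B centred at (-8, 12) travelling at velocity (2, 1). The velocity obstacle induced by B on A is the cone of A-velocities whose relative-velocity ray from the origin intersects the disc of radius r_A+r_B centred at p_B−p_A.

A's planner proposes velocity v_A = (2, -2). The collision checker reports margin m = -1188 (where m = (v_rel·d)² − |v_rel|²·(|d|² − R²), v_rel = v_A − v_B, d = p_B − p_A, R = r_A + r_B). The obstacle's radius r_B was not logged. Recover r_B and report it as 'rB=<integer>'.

m = -1188
d = (-14, 26);  v_rel = (0, -3),  |v_rel|² = 9
v_rel×d = (0)·(26) − (-3)·(-14) = -42
since m = R²·9 − (-42)²:  R² = (1764 + -1188) / 9 = 64
R = √64 = 8  ⇒  r_B = 8 − 5 = 3

rB=3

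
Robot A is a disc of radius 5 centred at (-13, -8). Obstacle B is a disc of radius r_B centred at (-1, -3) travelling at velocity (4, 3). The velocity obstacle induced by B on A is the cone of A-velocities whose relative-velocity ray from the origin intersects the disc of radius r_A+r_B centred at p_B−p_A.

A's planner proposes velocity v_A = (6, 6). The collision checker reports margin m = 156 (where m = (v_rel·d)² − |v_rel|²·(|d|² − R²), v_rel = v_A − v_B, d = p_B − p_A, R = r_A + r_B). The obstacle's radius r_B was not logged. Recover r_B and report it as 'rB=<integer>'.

m = 156
d = (12, 5);  v_rel = (2, 3),  |v_rel|² = 13
v_rel×d = (2)·(5) − (3)·(12) = -26
since m = R²·13 − (-26)²:  R² = (676 + 156) / 13 = 64
R = √64 = 8  ⇒  r_B = 8 − 5 = 3

rB=3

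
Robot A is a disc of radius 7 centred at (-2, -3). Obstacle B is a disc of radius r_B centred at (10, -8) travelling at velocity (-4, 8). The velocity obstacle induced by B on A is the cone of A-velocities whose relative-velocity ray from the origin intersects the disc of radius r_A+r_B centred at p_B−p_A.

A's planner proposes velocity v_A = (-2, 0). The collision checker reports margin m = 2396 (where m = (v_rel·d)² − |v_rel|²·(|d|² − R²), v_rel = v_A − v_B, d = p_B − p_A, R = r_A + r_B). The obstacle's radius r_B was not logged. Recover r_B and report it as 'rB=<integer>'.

m = 2396
d = (12, -5);  v_rel = (2, -8),  |v_rel|² = 68
v_rel×d = (2)·(-5) − (-8)·(12) = 86
since m = R²·68 − 86²:  R² = (7396 + 2396) / 68 = 144
R = √144 = 12  ⇒  r_B = 12 − 7 = 5

rB=5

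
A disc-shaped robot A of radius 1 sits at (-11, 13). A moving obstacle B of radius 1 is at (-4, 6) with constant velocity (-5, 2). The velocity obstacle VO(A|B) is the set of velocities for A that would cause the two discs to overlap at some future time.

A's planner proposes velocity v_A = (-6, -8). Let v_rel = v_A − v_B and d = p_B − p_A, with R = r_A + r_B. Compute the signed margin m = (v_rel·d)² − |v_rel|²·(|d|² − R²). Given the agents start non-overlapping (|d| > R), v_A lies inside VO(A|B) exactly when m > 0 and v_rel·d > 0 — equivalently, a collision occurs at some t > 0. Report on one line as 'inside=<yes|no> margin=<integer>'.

d = (7, -7),  |d|² = 98;  R = 1+1 = 2,  c = 98−2² = 94
v_rel = (-1, -10),  |v_rel|² = 101;  v_rel·d = (-1)·(7) + (-10)·(-7) = 63
101·t² − 126·t + 94 = 0  ⇒  m = 63² − 101·94 = -5525
m = -5525 < 0,  v_rel·d = 63 > 0  ⇒  outside

inside=no margin=-5525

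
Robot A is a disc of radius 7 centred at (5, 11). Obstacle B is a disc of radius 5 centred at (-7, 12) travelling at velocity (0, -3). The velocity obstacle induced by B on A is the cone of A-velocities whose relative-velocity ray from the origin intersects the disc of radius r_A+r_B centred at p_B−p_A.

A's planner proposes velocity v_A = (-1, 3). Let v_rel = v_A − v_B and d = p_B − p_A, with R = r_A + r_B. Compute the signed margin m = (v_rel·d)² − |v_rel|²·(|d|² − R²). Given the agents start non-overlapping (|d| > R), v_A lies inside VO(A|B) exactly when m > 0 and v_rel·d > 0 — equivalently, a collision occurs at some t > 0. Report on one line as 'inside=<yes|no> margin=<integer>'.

d = (-12, 1),  |d|² = 145;  R = 7+5 = 12,  c = 145−12² = 1
v_rel = (-1, 6),  |v_rel|² = 37;  v_rel·d = (-1)·(-12) + (6)·(1) = 18
37·t² − 36·t + 1 = 0  ⇒  m = 18² − 37·1 = 287
m = 287 > 0,  v_rel·d = 18 > 0  ⇒  inside

inside=yes margin=287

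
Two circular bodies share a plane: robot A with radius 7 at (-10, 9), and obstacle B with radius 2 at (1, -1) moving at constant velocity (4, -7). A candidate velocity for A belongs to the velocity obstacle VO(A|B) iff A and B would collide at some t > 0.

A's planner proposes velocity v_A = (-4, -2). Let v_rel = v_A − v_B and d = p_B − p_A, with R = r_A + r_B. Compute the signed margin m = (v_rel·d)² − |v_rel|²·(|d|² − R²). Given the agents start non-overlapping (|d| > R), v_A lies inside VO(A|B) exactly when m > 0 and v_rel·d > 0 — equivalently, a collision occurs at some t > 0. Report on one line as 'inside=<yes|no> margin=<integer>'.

d = (11, -10),  |d|² = 221;  R = 7+2 = 9,  c = 221−9² = 140
v_rel = (-8, 5),  |v_rel|² = 89;  v_rel·d = (-8)·(11) + (5)·(-10) = -138
89·t² + 276·t + 140 = 0  ⇒  m = (-138)² − 89·140 = 6584
m = 6584 > 0,  v_rel·d = -138 < 0  ⇒  outside

inside=no margin=6584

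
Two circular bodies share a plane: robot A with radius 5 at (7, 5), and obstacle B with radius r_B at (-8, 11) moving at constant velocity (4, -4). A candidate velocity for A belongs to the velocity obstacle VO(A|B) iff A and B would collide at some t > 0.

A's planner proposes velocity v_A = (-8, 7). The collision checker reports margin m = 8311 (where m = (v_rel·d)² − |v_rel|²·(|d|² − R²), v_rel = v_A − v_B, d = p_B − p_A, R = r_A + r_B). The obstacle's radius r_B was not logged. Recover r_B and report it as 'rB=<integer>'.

m = 8311
d = (-15, 6);  v_rel = (-12, 11),  |v_rel|² = 265
v_rel×d = (-12)·(6) − (11)·(-15) = 93
since m = R²·265 − 93²:  R² = (8649 + 8311) / 265 = 64
R = √64 = 8  ⇒  r_B = 8 − 5 = 3

rB=3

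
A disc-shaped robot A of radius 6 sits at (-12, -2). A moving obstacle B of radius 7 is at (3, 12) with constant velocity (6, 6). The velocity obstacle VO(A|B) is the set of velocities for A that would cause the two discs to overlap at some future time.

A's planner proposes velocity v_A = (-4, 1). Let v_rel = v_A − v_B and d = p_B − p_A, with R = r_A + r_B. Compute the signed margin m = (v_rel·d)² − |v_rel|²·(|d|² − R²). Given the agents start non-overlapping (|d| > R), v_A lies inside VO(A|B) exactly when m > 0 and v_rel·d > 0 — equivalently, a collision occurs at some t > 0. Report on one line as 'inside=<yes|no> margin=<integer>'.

d = (15, 14),  |d|² = 421;  R = 6+7 = 13,  c = 421−13² = 252
v_rel = (-10, -5),  |v_rel|² = 125;  v_rel·d = (-10)·(15) + (-5)·(14) = -220
125·t² + 440·t + 252 = 0  ⇒  m = (-220)² − 125·252 = 16900
m = 16900 > 0,  v_rel·d = -220 < 0  ⇒  outside

inside=no margin=16900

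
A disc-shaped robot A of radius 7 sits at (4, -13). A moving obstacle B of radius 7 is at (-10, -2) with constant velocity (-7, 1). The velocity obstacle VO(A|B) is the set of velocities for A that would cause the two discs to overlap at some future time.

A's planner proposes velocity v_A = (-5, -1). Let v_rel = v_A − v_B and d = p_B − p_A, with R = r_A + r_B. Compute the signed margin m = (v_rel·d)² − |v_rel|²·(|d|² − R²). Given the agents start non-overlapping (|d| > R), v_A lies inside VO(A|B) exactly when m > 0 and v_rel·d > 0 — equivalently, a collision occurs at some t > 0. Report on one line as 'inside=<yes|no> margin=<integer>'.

d = (-14, 11),  |d|² = 317;  R = 7+7 = 14,  c = 317−14² = 121
v_rel = (2, -2),  |v_rel|² = 8;  v_rel·d = (2)·(-14) + (-2)·(11) = -50
8·t² + 100·t + 121 = 0  ⇒  m = (-50)² − 8·121 = 1532
m = 1532 > 0,  v_rel·d = -50 < 0  ⇒  outside

inside=no margin=1532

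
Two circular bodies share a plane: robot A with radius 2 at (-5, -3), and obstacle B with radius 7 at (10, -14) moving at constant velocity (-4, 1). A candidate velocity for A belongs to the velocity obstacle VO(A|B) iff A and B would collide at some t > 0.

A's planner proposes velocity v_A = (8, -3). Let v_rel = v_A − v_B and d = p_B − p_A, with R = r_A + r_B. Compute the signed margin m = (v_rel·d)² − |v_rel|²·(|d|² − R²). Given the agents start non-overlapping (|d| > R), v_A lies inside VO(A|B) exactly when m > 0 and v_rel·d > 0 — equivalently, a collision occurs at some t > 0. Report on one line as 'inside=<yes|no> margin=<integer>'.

d = (15, -11),  |d|² = 346;  R = 2+7 = 9,  c = 346−9² = 265
v_rel = (12, -4),  |v_rel|² = 160;  v_rel·d = (12)·(15) + (-4)·(-11) = 224
160·t² − 448·t + 265 = 0  ⇒  m = 224² − 160·265 = 7776
m = 7776 > 0,  v_rel·d = 224 > 0  ⇒  inside

inside=yes margin=7776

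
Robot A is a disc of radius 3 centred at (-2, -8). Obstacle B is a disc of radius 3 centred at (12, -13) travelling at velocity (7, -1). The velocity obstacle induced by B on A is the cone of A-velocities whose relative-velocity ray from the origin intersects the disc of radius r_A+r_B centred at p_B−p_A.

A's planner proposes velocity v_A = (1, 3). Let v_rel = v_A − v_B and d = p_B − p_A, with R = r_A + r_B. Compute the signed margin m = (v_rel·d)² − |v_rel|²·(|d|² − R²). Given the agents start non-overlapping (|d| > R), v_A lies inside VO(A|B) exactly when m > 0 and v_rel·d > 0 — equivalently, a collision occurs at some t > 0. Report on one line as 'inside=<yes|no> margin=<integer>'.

d = (14, -5),  |d|² = 221;  R = 3+3 = 6,  c = 221−6² = 185
v_rel = (-6, 4),  |v_rel|² = 52;  v_rel·d = (-6)·(14) + (4)·(-5) = -104
52·t² + 208·t + 185 = 0  ⇒  m = (-104)² − 52·185 = 1196
m = 1196 > 0,  v_rel·d = -104 < 0  ⇒  outside

inside=no margin=1196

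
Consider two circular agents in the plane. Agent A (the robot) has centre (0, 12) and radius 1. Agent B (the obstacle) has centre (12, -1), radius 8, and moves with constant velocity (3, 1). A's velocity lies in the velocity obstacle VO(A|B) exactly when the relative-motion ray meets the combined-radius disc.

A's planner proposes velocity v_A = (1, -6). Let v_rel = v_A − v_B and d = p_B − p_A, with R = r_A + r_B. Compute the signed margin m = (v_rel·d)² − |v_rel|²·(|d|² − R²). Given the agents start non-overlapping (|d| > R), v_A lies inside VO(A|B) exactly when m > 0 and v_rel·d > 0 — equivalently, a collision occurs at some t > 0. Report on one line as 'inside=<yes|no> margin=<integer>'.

d = (12, -13),  |d|² = 313;  R = 1+8 = 9,  c = 313−9² = 232
v_rel = (-2, -7),  |v_rel|² = 53;  v_rel·d = (-2)·(12) + (-7)·(-13) = 67
53·t² − 134·t + 232 = 0  ⇒  m = 67² − 53·232 = -7807
m = -7807 < 0,  v_rel·d = 67 > 0  ⇒  outside

inside=no margin=-7807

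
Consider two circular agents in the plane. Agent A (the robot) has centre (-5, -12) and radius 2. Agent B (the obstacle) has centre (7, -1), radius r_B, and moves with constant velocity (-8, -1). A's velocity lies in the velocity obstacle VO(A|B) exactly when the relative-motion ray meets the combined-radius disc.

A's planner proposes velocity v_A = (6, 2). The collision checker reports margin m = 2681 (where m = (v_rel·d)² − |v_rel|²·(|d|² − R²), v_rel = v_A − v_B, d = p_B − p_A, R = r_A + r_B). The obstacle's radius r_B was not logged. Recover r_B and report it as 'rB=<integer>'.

m = 2681
d = (12, 11);  v_rel = (14, 3),  |v_rel|² = 205
v_rel×d = (14)·(11) − (3)·(12) = 118
since m = R²·205 − 118²:  R² = (13924 + 2681) / 205 = 81
R = √81 = 9  ⇒  r_B = 9 − 2 = 7

rB=7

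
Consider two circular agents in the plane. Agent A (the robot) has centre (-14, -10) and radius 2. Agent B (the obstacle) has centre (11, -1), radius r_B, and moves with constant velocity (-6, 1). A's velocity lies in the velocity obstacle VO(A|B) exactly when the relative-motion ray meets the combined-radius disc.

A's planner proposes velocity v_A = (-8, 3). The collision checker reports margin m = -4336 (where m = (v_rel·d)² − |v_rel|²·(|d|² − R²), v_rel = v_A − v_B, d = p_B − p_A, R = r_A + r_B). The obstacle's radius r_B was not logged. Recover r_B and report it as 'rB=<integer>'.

m = -4336
d = (25, 9);  v_rel = (-2, 2),  |v_rel|² = 8
v_rel×d = (-2)·(9) − (2)·(25) = -68
since m = R²·8 − (-68)²:  R² = (4624 + -4336) / 8 = 36
R = √36 = 6  ⇒  r_B = 6 − 2 = 4

rB=4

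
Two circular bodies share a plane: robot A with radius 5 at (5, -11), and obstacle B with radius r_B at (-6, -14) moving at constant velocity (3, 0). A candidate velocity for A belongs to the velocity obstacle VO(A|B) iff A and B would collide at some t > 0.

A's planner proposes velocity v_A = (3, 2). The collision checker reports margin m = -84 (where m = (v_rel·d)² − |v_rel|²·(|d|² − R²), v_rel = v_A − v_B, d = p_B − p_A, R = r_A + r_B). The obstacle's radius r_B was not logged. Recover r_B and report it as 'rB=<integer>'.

m = -84
d = (-11, -3);  v_rel = (0, 2),  |v_rel|² = 4
v_rel×d = (0)·(-3) − (2)·(-11) = 22
since m = R²·4 − 22²:  R² = (484 + -84) / 4 = 100
R = √100 = 10  ⇒  r_B = 10 − 5 = 5

rB=5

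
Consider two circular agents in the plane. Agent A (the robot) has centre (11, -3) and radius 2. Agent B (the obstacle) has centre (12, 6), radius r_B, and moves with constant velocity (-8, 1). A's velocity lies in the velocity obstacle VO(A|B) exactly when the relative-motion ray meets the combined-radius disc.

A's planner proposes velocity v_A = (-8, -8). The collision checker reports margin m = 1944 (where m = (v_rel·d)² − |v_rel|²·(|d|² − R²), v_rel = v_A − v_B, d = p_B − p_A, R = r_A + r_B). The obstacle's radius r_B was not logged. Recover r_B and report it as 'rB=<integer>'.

m = 1944
d = (1, 9);  v_rel = (0, -9),  |v_rel|² = 81
v_rel×d = (0)·(9) − (-9)·(1) = 9
since m = R²·81 − 9²:  R² = (81 + 1944) / 81 = 25
R = √25 = 5  ⇒  r_B = 5 − 2 = 3

rB=3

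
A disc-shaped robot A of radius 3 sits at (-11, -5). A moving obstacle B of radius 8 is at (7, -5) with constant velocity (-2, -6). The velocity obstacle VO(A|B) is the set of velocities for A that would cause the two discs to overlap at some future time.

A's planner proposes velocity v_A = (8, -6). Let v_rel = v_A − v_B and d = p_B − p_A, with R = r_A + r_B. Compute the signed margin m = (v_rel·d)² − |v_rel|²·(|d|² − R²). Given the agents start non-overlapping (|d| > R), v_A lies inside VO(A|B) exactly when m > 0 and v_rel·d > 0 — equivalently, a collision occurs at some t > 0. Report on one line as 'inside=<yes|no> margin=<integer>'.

d = (18, 0),  |d|² = 324;  R = 3+8 = 11,  c = 324−11² = 203
v_rel = (10, 0),  |v_rel|² = 100;  v_rel·d = (10)·(18) + (0)·(0) = 180
100·t² − 360·t + 203 = 0  ⇒  m = 180² − 100·203 = 12100
m = 12100 > 0,  v_rel·d = 180 > 0  ⇒  inside

inside=yes margin=12100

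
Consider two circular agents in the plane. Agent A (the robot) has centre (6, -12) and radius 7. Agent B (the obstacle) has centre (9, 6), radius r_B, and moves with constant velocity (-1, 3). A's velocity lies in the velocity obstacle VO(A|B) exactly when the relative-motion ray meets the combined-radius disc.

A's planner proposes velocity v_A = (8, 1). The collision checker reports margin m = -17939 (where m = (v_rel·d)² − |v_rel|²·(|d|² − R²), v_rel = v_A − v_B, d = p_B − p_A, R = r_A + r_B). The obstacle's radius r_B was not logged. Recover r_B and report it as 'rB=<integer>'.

m = -17939
d = (3, 18);  v_rel = (9, -2),  |v_rel|² = 85
v_rel×d = (9)·(18) − (-2)·(3) = 168
since m = R²·85 − 168²:  R² = (28224 + -17939) / 85 = 121
R = √121 = 11  ⇒  r_B = 11 − 7 = 4

rB=4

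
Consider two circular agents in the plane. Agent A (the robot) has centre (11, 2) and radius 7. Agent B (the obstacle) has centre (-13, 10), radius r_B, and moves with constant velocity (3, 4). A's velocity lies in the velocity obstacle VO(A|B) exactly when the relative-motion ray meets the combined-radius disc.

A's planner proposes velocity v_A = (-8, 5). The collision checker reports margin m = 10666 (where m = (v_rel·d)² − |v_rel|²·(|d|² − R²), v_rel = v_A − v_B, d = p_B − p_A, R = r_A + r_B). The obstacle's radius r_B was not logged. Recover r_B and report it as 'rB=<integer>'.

m = 10666
d = (-24, 8);  v_rel = (-11, 1),  |v_rel|² = 122
v_rel×d = (-11)·(8) − (1)·(-24) = -64
since m = R²·122 − (-64)²:  R² = (4096 + 10666) / 122 = 121
R = √121 = 11  ⇒  r_B = 11 − 7 = 4

rB=4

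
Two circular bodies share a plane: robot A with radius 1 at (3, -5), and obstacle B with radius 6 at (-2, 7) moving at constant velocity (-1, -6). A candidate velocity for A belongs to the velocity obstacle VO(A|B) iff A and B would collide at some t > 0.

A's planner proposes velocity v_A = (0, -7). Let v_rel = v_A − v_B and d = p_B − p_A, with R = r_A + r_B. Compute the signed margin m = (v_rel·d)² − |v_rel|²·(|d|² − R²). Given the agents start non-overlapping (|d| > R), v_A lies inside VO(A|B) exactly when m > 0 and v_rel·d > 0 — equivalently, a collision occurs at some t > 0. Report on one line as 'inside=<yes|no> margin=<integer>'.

d = (-5, 12),  |d|² = 169;  R = 1+6 = 7,  c = 169−7² = 120
v_rel = (1, -1),  |v_rel|² = 2;  v_rel·d = (1)·(-5) + (-1)·(12) = -17
2·t² + 34·t + 120 = 0  ⇒  m = (-17)² − 2·120 = 49
m = 49 > 0,  v_rel·d = -17 < 0  ⇒  outside

inside=no margin=49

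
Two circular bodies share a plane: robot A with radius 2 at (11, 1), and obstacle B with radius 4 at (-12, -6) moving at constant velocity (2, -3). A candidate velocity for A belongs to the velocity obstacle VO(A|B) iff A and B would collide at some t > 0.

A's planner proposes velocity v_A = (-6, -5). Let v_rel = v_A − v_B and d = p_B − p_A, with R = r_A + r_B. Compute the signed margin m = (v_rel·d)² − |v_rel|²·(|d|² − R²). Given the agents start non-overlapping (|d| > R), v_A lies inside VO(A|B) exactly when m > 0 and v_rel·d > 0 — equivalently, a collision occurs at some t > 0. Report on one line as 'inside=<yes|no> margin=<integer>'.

d = (-23, -7),  |d|² = 578;  R = 2+4 = 6,  c = 578−6² = 542
v_rel = (-8, -2),  |v_rel|² = 68;  v_rel·d = (-8)·(-23) + (-2)·(-7) = 198
68·t² − 396·t + 542 = 0  ⇒  m = 198² − 68·542 = 2348
m = 2348 > 0,  v_rel·d = 198 > 0  ⇒  inside

inside=yes margin=2348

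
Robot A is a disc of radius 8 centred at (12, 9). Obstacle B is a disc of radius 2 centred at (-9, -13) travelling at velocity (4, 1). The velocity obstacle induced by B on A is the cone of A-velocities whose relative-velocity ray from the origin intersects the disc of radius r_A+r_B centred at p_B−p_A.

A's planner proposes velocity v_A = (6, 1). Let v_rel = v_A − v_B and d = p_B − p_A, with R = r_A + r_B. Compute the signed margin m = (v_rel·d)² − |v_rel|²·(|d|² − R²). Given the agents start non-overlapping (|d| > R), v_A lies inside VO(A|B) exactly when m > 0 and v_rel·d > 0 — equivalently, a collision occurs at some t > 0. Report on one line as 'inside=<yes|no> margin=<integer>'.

d = (-21, -22),  |d|² = 925;  R = 8+2 = 10,  c = 925−10² = 825
v_rel = (2, 0),  |v_rel|² = 4;  v_rel·d = (2)·(-21) + (0)·(-22) = -42
4·t² + 84·t + 825 = 0  ⇒  m = (-42)² − 4·825 = -1536
m = -1536 < 0,  v_rel·d = -42 < 0  ⇒  outside

inside=no margin=-1536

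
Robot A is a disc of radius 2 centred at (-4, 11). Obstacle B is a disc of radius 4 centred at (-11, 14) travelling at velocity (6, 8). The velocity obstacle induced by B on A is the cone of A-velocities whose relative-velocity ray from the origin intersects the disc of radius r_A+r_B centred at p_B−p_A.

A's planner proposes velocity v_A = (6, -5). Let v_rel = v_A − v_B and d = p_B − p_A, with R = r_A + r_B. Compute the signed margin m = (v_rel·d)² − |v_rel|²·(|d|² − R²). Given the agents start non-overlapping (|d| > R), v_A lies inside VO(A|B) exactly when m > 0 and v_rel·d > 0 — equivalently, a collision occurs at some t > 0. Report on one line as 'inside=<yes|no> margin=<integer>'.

d = (-7, 3),  |d|² = 58;  R = 2+4 = 6,  c = 58−6² = 22
v_rel = (0, -13),  |v_rel|² = 169;  v_rel·d = (0)·(-7) + (-13)·(3) = -39
169·t² + 78·t + 22 = 0  ⇒  m = (-39)² − 169·22 = -2197
m = -2197 < 0,  v_rel·d = -39 < 0  ⇒  outside

inside=no margin=-2197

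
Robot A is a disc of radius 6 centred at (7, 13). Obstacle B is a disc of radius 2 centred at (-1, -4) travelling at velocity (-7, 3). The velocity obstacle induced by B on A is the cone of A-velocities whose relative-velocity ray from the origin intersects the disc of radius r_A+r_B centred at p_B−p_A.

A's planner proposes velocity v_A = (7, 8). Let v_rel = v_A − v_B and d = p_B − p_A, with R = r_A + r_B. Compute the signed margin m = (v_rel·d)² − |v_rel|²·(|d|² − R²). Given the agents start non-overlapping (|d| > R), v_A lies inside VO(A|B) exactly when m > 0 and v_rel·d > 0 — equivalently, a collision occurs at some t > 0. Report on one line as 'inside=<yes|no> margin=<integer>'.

d = (-8, -17),  |d|² = 353;  R = 6+2 = 8,  c = 353−8² = 289
v_rel = (14, 5),  |v_rel|² = 221;  v_rel·d = (14)·(-8) + (5)·(-17) = -197
221·t² + 394·t + 289 = 0  ⇒  m = (-197)² − 221·289 = -25060
m = -25060 < 0,  v_rel·d = -197 < 0  ⇒  outside

inside=no margin=-25060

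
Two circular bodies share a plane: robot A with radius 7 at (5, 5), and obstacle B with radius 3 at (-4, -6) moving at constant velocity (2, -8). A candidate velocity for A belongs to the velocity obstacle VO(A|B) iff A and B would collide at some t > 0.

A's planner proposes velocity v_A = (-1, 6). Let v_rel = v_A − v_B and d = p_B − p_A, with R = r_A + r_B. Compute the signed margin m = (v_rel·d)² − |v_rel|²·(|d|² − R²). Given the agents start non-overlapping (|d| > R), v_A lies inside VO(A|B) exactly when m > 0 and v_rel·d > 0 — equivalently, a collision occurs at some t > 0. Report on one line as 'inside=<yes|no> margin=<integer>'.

d = (-9, -11),  |d|² = 202;  R = 7+3 = 10,  c = 202−10² = 102
v_rel = (-3, 14),  |v_rel|² = 205;  v_rel·d = (-3)·(-9) + (14)·(-11) = -127
205·t² + 254·t + 102 = 0  ⇒  m = (-127)² − 205·102 = -4781
m = -4781 < 0,  v_rel·d = -127 < 0  ⇒  outside

inside=no margin=-4781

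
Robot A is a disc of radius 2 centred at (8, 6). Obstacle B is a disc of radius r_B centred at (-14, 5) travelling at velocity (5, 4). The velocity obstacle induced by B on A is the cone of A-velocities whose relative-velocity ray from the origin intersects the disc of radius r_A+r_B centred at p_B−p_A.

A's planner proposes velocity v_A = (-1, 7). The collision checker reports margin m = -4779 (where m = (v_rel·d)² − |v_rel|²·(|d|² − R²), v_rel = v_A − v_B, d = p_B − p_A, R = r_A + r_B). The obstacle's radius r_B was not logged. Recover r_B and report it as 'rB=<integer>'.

m = -4779
d = (-22, -1);  v_rel = (-6, 3),  |v_rel|² = 45
v_rel×d = (-6)·(-1) − (3)·(-22) = 72
since m = R²·45 − 72²:  R² = (5184 + -4779) / 45 = 9
R = √9 = 3  ⇒  r_B = 3 − 2 = 1

rB=1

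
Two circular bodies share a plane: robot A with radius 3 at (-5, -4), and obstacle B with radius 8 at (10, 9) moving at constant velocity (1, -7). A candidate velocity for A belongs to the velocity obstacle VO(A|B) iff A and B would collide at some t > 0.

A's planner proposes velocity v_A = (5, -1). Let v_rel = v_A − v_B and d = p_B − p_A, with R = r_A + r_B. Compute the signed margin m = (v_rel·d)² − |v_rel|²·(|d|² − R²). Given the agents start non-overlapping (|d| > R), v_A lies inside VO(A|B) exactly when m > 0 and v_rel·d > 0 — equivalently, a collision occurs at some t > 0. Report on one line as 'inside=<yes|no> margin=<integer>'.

d = (15, 13),  |d|² = 394;  R = 3+8 = 11,  c = 394−11² = 273
v_rel = (4, 6),  |v_rel|² = 52;  v_rel·d = (4)·(15) + (6)·(13) = 138
52·t² − 276·t + 273 = 0  ⇒  m = 138² − 52·273 = 4848
m = 4848 > 0,  v_rel·d = 138 > 0  ⇒  inside

inside=yes margin=4848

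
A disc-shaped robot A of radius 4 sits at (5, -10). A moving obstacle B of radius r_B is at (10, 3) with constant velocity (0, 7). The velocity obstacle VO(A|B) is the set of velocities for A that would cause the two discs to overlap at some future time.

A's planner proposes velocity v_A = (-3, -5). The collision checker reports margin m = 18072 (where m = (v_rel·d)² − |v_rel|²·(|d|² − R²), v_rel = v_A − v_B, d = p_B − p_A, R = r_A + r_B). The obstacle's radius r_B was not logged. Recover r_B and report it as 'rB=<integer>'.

m = 18072
d = (5, 13);  v_rel = (-3, -12),  |v_rel|² = 153
v_rel×d = (-3)·(13) − (-12)·(5) = 21
since m = R²·153 − 21²:  R² = (441 + 18072) / 153 = 121
R = √121 = 11  ⇒  r_B = 11 − 4 = 7

rB=7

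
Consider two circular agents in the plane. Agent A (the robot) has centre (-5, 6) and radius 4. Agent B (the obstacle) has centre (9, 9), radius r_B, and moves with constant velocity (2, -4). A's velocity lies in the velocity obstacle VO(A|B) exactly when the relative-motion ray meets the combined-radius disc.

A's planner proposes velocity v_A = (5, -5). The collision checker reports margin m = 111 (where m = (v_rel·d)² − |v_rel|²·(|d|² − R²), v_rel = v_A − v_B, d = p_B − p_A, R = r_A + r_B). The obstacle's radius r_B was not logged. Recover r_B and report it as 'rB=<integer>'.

m = 111
d = (14, 3);  v_rel = (3, -1),  |v_rel|² = 10
v_rel×d = (3)·(3) − (-1)·(14) = 23
since m = R²·10 − 23²:  R² = (529 + 111) / 10 = 64
R = √64 = 8  ⇒  r_B = 8 − 4 = 4

rB=4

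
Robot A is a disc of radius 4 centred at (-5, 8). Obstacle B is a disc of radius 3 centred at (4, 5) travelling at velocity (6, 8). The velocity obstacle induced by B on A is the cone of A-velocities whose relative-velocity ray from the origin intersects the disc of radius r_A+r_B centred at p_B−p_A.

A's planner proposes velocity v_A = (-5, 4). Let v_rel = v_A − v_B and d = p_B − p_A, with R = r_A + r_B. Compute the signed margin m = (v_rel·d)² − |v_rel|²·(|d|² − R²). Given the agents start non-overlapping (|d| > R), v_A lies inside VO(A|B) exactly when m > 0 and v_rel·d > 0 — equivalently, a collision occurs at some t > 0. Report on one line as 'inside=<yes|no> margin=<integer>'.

d = (9, -3),  |d|² = 90;  R = 4+3 = 7,  c = 90−7² = 41
v_rel = (-11, -4),  |v_rel|² = 137;  v_rel·d = (-11)·(9) + (-4)·(-3) = -87
137·t² + 174·t + 41 = 0  ⇒  m = (-87)² − 137·41 = 1952
m = 1952 > 0,  v_rel·d = -87 < 0  ⇒  outside

inside=no margin=1952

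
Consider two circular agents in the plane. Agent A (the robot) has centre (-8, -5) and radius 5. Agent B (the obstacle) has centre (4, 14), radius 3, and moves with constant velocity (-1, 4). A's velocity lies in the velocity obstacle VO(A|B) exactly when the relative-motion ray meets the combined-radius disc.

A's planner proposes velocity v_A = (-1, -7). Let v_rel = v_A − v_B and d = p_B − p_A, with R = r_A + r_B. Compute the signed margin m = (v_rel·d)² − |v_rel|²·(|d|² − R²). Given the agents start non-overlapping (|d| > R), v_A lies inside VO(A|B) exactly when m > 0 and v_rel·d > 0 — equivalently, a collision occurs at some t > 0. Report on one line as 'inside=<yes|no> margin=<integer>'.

d = (12, 19),  |d|² = 505;  R = 5+3 = 8,  c = 505−8² = 441
v_rel = (0, -11),  |v_rel|² = 121;  v_rel·d = (0)·(12) + (-11)·(19) = -209
121·t² + 418·t + 441 = 0  ⇒  m = (-209)² − 121·441 = -9680
m = -9680 < 0,  v_rel·d = -209 < 0  ⇒  outside

inside=no margin=-9680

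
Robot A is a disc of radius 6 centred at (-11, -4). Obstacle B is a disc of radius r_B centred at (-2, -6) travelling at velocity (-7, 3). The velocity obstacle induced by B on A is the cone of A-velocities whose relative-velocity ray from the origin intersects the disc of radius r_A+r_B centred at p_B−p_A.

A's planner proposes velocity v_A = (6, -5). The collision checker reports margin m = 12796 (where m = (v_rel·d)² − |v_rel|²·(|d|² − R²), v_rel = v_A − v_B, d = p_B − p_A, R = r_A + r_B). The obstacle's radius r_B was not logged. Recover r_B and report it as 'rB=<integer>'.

m = 12796
d = (9, -2);  v_rel = (13, -8),  |v_rel|² = 233
v_rel×d = (13)·(-2) − (-8)·(9) = 46
since m = R²·233 − 46²:  R² = (2116 + 12796) / 233 = 64
R = √64 = 8  ⇒  r_B = 8 − 6 = 2

rB=2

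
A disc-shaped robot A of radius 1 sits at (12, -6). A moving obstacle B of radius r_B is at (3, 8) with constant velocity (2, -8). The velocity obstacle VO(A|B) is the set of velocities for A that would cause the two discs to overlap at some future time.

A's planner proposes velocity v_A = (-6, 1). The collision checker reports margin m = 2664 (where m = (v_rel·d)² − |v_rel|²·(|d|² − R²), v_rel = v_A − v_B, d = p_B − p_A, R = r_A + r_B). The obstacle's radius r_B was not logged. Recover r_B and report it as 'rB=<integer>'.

m = 2664
d = (-9, 14);  v_rel = (-8, 9),  |v_rel|² = 145
v_rel×d = (-8)·(14) − (9)·(-9) = -31
since m = R²·145 − (-31)²:  R² = (961 + 2664) / 145 = 25
R = √25 = 5  ⇒  r_B = 5 − 1 = 4

rB=4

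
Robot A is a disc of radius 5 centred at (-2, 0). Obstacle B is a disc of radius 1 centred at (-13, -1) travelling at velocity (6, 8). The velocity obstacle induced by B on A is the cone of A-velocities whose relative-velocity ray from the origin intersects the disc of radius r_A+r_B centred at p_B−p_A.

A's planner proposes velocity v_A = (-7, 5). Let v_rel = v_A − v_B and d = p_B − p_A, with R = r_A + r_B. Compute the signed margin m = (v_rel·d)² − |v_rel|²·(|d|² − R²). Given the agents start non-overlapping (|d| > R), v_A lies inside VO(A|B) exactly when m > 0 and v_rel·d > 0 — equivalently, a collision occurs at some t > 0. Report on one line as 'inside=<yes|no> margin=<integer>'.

d = (-11, -1),  |d|² = 122;  R = 5+1 = 6,  c = 122−6² = 86
v_rel = (-13, -3),  |v_rel|² = 178;  v_rel·d = (-13)·(-11) + (-3)·(-1) = 146
178·t² − 292·t + 86 = 0  ⇒  m = 146² − 178·86 = 6008
m = 6008 > 0,  v_rel·d = 146 > 0  ⇒  inside

inside=yes margin=6008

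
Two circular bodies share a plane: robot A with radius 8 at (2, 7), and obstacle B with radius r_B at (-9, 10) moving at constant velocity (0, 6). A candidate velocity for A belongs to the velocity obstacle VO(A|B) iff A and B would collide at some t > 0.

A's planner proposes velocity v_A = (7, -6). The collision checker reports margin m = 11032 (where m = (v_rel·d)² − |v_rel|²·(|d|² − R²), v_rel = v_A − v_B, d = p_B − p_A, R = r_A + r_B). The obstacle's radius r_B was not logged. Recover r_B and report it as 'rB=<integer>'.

m = 11032
d = (-11, 3);  v_rel = (7, -12),  |v_rel|² = 193
v_rel×d = (7)·(3) − (-12)·(-11) = -111
since m = R²·193 − (-111)²:  R² = (12321 + 11032) / 193 = 121
R = √121 = 11  ⇒  r_B = 11 − 8 = 3

rB=3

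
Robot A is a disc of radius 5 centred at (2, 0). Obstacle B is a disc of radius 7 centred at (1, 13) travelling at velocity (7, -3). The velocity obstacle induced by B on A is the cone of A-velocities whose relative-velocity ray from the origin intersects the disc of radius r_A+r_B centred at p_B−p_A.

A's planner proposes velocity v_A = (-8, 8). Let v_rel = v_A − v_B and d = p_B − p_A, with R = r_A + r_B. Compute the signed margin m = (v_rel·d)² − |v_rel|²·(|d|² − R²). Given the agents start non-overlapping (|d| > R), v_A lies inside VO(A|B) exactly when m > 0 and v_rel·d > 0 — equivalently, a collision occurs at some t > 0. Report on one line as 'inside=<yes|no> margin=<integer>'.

d = (-1, 13),  |d|² = 170;  R = 5+7 = 12,  c = 170−12² = 26
v_rel = (-15, 11),  |v_rel|² = 346;  v_rel·d = (-15)·(-1) + (11)·(13) = 158
346·t² − 316·t + 26 = 0  ⇒  m = 158² − 346·26 = 15968
m = 15968 > 0,  v_rel·d = 158 > 0  ⇒  inside

inside=yes margin=15968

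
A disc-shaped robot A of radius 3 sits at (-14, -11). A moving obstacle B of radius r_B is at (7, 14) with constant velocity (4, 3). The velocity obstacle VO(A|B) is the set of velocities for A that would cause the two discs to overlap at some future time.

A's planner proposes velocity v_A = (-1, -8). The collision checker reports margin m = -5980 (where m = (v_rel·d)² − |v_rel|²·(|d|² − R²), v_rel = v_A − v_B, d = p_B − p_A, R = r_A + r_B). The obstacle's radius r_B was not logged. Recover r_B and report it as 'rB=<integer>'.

m = -5980
d = (21, 25);  v_rel = (-5, -11),  |v_rel|² = 146
v_rel×d = (-5)·(25) − (-11)·(21) = 106
since m = R²·146 − 106²:  R² = (11236 + -5980) / 146 = 36
R = √36 = 6  ⇒  r_B = 6 − 3 = 3

rB=3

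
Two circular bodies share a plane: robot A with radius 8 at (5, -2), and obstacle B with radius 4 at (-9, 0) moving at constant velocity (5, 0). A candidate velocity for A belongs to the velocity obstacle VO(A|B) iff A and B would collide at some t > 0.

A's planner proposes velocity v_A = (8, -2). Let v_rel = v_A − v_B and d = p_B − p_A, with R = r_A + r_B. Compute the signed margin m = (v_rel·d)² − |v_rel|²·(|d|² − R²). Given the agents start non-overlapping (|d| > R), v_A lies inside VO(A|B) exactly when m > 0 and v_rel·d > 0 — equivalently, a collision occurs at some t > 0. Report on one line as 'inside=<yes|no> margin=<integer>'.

d = (-14, 2),  |d|² = 200;  R = 8+4 = 12,  c = 200−12² = 56
v_rel = (3, -2),  |v_rel|² = 13;  v_rel·d = (3)·(-14) + (-2)·(2) = -46
13·t² + 92·t + 56 = 0  ⇒  m = (-46)² − 13·56 = 1388
m = 1388 > 0,  v_rel·d = -46 < 0  ⇒  outside

inside=no margin=1388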